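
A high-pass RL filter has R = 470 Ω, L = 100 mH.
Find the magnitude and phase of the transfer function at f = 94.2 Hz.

Step 1 — Angular frequency: ω = 2π·94.2 = 591.9 rad/s.
Step 2 — Transfer function: H(jω) = jωL/(R + jωL).
Step 3 — Numerator jωL = j·59.19; denominator R + jωL = 470 + j59.19.
Step 4 — H = 0.01561 + j0.124.
Step 5 — Magnitude: |H| = 0.1249 (-18.1 dB); phase: φ = 82.8°.

|H| = 0.1249 (-18.1 dB), φ = 82.8°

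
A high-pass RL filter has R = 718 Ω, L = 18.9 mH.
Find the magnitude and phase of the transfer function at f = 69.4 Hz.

Step 1 — Angular frequency: ω = 2π·69.4 = 436.1 rad/s.
Step 2 — Transfer function: H(jω) = jωL/(R + jωL).
Step 3 — Numerator jωL = j·8.241; denominator R + jωL = 718 + j8.241.
Step 4 — H = 0.0001317 + j0.01148.
Step 5 — Magnitude: |H| = 0.01148 (-38.8 dB); phase: φ = 89.3°.

|H| = 0.01148 (-38.8 dB), φ = 89.3°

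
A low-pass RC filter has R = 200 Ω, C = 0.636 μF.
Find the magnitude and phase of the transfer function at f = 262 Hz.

Step 1 — Angular frequency: ω = 2π·262 = 1646 rad/s.
Step 2 — Transfer function: H(jω) = 1/(1 + jωRC).
Step 3 — Denominator: 1 + jωRC = 1 + j·1646·200·6.36e-07 = 1 + j0.2094.
Step 4 — H = 0.958 - j0.2006.
Step 5 — Magnitude: |H| = 0.9788 (-0.2 dB); phase: φ = -11.8°.

|H| = 0.9788 (-0.2 dB), φ = -11.8°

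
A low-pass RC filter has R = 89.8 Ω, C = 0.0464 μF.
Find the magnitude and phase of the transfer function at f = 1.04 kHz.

Step 1 — Angular frequency: ω = 2π·1040 = 6535 rad/s.
Step 2 — Transfer function: H(jω) = 1/(1 + jωRC).
Step 3 — Denominator: 1 + jωRC = 1 + j·6535·89.8·4.64e-08 = 1 + j0.02723.
Step 4 — H = 0.9993 - j0.02721.
Step 5 — Magnitude: |H| = 0.9996 (-0.0 dB); phase: φ = -1.6°.

|H| = 0.9996 (-0.0 dB), φ = -1.6°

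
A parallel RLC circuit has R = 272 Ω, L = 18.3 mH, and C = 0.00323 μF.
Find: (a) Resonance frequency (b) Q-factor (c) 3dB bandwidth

Step 1 — Resonance: ω₀ = 1/√(LC) = 1/√(0.0183·3.23e-09) = 1.301e+05 rad/s.
Step 2 — f₀ = ω₀/(2π) = 2.07e+04 Hz.
Step 3 — Parallel Q: Q = R/(ω₀L) = 272/(1.301e+05·0.0183) = 0.1143.
Step 4 — Bandwidth: Δω = ω₀/Q = 1.138e+06 rad/s; BW = Δω/(2π) = 1.812e+05 Hz.

(a) f₀ = 2.07e+04 Hz  (b) Q = 0.1143  (c) BW = 1.812e+05 Hz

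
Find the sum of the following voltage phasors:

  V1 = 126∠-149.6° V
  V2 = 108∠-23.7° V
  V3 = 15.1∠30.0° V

Step 1 — Convert each phasor to rectangular form:
  V1 = 126·(cos(-149.6°) + j·sin(-149.6°)) = -108.7 - j63.76 V
  V2 = 108·(cos(-23.7°) + j·sin(-23.7°)) = 98.89 - j43.41 V
  V3 = 15.1·(cos(30.0°) + j·sin(30.0°)) = 13.08 + j7.55 V
Step 2 — Sum components: V_total = 3.292 - j99.62 V.
Step 3 — Convert to polar: |V_total| = 99.67 V, ∠V_total = -88.1°.

V_total = 99.67∠-88.1° V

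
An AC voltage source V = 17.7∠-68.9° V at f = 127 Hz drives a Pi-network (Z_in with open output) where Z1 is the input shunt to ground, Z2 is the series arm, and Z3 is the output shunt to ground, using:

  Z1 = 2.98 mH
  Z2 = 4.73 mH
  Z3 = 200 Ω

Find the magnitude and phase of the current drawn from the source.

Step 1 — Angular frequency: ω = 2π·f = 2π·127 = 798 rad/s.
Step 2 — Component impedances:
  Z1: Z = jωL = j·798·0.00298 = 0 + j2.378 Ω
  Z2: Z = jωL = j·798·0.00473 = 0 + j3.774 Ω
  Z3: Z = R = 200 Ω
Step 3 — With open output, the series arm Z2 and the output shunt Z3 appear in series to ground: Z2 + Z3 = 200 + j3.774 Ω.
Step 4 — Parallel with input shunt Z1: Z_in = Z1 || (Z2 + Z3) = 0.02825 + j2.377 Ω = 2.377∠89.3° Ω.
Step 5 — Source phasor: V = 17.7∠-68.9° V = 6.372 - j16.51 V.
Step 6 — Ohm's law: I = V / Z_total = (6.372 - j16.51) / (0.02825 + j2.377) = -6.914 - j2.763 A.
Step 7 — Convert to polar: |I| = 7.446 A, ∠I = -158.2°.

I = 7.446∠-158.2° A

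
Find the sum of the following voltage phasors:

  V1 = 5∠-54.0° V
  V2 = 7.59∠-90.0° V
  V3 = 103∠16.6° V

Step 1 — Convert each phasor to rectangular form:
  V1 = 5·(cos(-54.0°) + j·sin(-54.0°)) = 2.939 - j4.045 V
  V2 = 7.59·(cos(-90.0°) + j·sin(-90.0°)) = 0 - j7.59 V
  V3 = 103·(cos(16.6°) + j·sin(16.6°)) = 98.71 + j29.43 V
Step 2 — Sum components: V_total = 101.6 + j17.79 V.
Step 3 — Convert to polar: |V_total| = 103.2 V, ∠V_total = 9.9°.

V_total = 103.2∠9.9° V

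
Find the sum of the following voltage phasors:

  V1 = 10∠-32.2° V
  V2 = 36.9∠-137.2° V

Step 1 — Convert each phasor to rectangular form:
  V1 = 10·(cos(-32.2°) + j·sin(-32.2°)) = 8.462 - j5.329 V
  V2 = 36.9·(cos(-137.2°) + j·sin(-137.2°)) = -27.07 - j25.07 V
Step 2 — Sum components: V_total = -18.61 - j30.4 V.
Step 3 — Convert to polar: |V_total| = 35.65 V, ∠V_total = -121.5°.

V_total = 35.65∠-121.5° V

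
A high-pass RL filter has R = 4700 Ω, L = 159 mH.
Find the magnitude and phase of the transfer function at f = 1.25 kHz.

Step 1 — Angular frequency: ω = 2π·1250 = 7854 rad/s.
Step 2 — Transfer function: H(jω) = jωL/(R + jωL).
Step 3 — Numerator jωL = j·1249; denominator R + jωL = 4700 + j1249.
Step 4 — H = 0.06594 + j0.2482.
Step 5 — Magnitude: |H| = 0.2568 (-11.8 dB); phase: φ = 75.1°.

|H| = 0.2568 (-11.8 dB), φ = 75.1°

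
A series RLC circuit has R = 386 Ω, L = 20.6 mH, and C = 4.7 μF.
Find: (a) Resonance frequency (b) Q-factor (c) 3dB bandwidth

Step 1 — Resonance: ω₀ = 1/√(LC) = 1/√(0.0206·4.7e-06) = 3214 rad/s.
Step 2 — f₀ = ω₀/(2π) = 511.5 Hz.
Step 3 — Series Q: Q = ω₀L/R = 3214·0.0206/386 = 0.1715.
Step 4 — Bandwidth: Δω = ω₀/Q = 1.874e+04 rad/s; BW = Δω/(2π) = 2982 Hz.

(a) f₀ = 511.5 Hz  (b) Q = 0.1715  (c) BW = 2982 Hz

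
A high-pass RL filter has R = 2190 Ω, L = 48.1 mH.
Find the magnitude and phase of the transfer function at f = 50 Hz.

Step 1 — Angular frequency: ω = 2π·50 = 314.2 rad/s.
Step 2 — Transfer function: H(jω) = jωL/(R + jωL).
Step 3 — Numerator jωL = j·15.11; denominator R + jωL = 2190 + j15.11.
Step 4 — H = 4.761e-05 + j0.0069.
Step 5 — Magnitude: |H| = 0.0069 (-43.2 dB); phase: φ = 89.6°.

|H| = 0.0069 (-43.2 dB), φ = 89.6°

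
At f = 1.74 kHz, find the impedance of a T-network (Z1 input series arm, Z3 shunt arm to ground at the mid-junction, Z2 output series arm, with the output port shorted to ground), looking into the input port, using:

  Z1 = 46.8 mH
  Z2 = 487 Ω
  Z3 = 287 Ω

Step 1 — Angular frequency: ω = 2π·f = 2π·1740 = 1.093e+04 rad/s.
Step 2 — Component impedances:
  Z1: Z = jωL = j·1.093e+04·0.0468 = 0 + j511.7 Ω
  Z2: Z = R = 487 Ω
  Z3: Z = R = 287 Ω
Step 3 — With the output port shorted to ground, the output series arm Z2 runs from the junction to ground; the shunt arm Z3 also runs from the junction to ground. They appear in parallel: Z3 || Z2 = 180.6 Ω.
Step 4 — Series with input arm Z1: Z_in = Z1 + (Z3 || Z2) = 180.6 + j511.7 Ω = 542.6∠70.6° Ω.

Z = 180.6 + j511.7 Ω = 542.6∠70.6° Ω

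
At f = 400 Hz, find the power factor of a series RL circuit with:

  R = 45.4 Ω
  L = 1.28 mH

Step 1 — Angular frequency: ω = 2π·f = 2π·400 = 2513 rad/s.
Step 2 — Component impedances:
  R: Z = R = 45.4 Ω
  L: Z = jωL = j·2513·0.00128 = 0 + j3.217 Ω
Step 3 — Series combination: Z_total = R + L = 45.4 + j3.217 Ω = 45.51∠4.1° Ω.
Step 4 — Power factor: PF = cos(φ) = Re(Z)/|Z| = 45.4/45.514 = 0.9975.
Step 5 — Type: Im(Z) = 3.217 ⇒ lagging (phase φ = 4.1°).

PF = 0.9975 (lagging, φ = 4.1°)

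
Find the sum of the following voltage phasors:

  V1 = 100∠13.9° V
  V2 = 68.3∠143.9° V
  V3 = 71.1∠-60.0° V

Step 1 — Convert each phasor to rectangular form:
  V1 = 100·(cos(13.9°) + j·sin(13.9°)) = 97.07 + j24.02 V
  V2 = 68.3·(cos(143.9°) + j·sin(143.9°)) = -55.19 + j40.24 V
  V3 = 71.1·(cos(-60.0°) + j·sin(-60.0°)) = 35.55 - j61.57 V
Step 2 — Sum components: V_total = 77.44 + j2.691 V.
Step 3 — Convert to polar: |V_total| = 77.48 V, ∠V_total = 2.0°.

V_total = 77.48∠2.0° V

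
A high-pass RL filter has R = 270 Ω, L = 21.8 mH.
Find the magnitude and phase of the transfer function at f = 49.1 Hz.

Step 1 — Angular frequency: ω = 2π·49.1 = 308.5 rad/s.
Step 2 — Transfer function: H(jω) = jωL/(R + jωL).
Step 3 — Numerator jωL = j·6.725; denominator R + jωL = 270 + j6.725.
Step 4 — H = 0.0006201 + j0.02489.
Step 5 — Magnitude: |H| = 0.0249 (-32.1 dB); phase: φ = 88.6°.

|H| = 0.0249 (-32.1 dB), φ = 88.6°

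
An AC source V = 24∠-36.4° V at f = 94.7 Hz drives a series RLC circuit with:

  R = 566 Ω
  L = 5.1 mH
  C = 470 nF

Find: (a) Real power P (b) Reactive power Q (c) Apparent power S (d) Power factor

Step 1 — Angular frequency: ω = 2π·f = 2π·94.7 = 595 rad/s.
Step 2 — Component impedances:
  R: Z = R = 566 Ω
  L: Z = jωL = j·595·0.0051 = 0 + j3.035 Ω
  C: Z = 1/(jωC) = -j/(ω·C) = 0 - j3576 Ω
Step 3 — Series combination: Z_total = R + L + C = 566 - j3573 Ω = 3617∠-81.0° Ω.
Step 4 — Source phasor: V = 24∠-36.4° V = 19.32 - j14.24 V.
Step 5 — Current: I = V / Z = 0.004724 + j0.004658 A = 0.006635∠44.6° A.
Step 6 — Complex power: S = V·I* = 0.02492 - j0.1573 VA.
Step 7 — Real power: P = Re(S) = 0.02492 W.
Step 8 — Reactive power: Q = Im(S) = -0.1573 VAR.
Step 9 — Apparent power: |S| = 0.1592 VA.
Step 10 — Power factor: PF = P/|S| = 0.1565 (leading).

(a) P = 0.02492 W  (b) Q = -0.1573 VAR  (c) S = 0.1592 VA  (d) PF = 0.1565 (leading)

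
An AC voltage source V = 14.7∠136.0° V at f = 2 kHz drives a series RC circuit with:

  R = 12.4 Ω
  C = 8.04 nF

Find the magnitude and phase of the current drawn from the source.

Step 1 — Angular frequency: ω = 2π·f = 2π·2000 = 1.257e+04 rad/s.
Step 2 — Component impedances:
  R: Z = R = 12.4 Ω
  C: Z = 1/(jωC) = -j/(ω·C) = 0 - j9898 Ω
Step 3 — Series combination: Z_total = R + C = 12.4 - j9898 Ω = 9898∠-89.9° Ω.
Step 4 — Source phasor: V = 14.7∠136.0° V = -10.57 + j10.21 V.
Step 5 — Ohm's law: I = V / Z_total = (-10.57 + j10.21) / (12.4 - j9898) = -0.001033 - j0.001067 A.
Step 6 — Convert to polar: |I| = 0.001485 A, ∠I = -134.1°.

I = 0.001485∠-134.1° A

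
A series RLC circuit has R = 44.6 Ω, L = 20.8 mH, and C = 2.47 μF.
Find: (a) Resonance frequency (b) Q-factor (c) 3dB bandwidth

Step 1 — Resonance condition Im(Z)=0 gives ω₀ = 1/√(LC).
Step 2 — ω₀ = 1/√(0.0208·2.47e-06) = 4412 rad/s.
Step 3 — f₀ = ω₀/(2π) = 702.2 Hz.
Step 4 — Series Q: Q = ω₀L/R = 4412·0.0208/44.6 = 2.058.
Step 5 — 3dB bandwidth: Δω = ω₀/Q = 2144 rad/s; BW = Δω/(2π) = 341.3 Hz.

(a) f₀ = 702.2 Hz  (b) Q = 2.058  (c) BW = 341.3 Hz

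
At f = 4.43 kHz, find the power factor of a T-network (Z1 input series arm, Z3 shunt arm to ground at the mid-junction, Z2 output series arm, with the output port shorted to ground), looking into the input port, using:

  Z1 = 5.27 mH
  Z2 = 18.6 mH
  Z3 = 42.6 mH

Step 1 — Angular frequency: ω = 2π·f = 2π·4430 = 2.783e+04 rad/s.
Step 2 — Component impedances:
  Z1: Z = jωL = j·2.783e+04·0.00527 = 0 + j146.7 Ω
  Z2: Z = jωL = j·2.783e+04·0.0186 = 0 + j517.7 Ω
  Z3: Z = jωL = j·2.783e+04·0.0426 = 0 + j1186 Ω
Step 3 — With the output port shorted to ground, the output series arm Z2 runs from the junction to ground; the shunt arm Z3 also runs from the junction to ground. They appear in parallel: Z3 || Z2 = 0 + j360.4 Ω.
Step 4 — Series with input arm Z1: Z_in = Z1 + (Z3 || Z2) = 0 + j507.1 Ω = 507.1∠90.0° Ω.
Step 5 — Power factor: PF = cos(φ) = Re(Z)/|Z| = 0/507.1 = 0.
Step 6 — Type: Im(Z) = 507.1 ⇒ lagging (phase φ = 90.0°).

PF = 0 (lagging, φ = 90.0°)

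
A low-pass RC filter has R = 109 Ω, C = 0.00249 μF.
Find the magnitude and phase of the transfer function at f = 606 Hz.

Step 1 — Angular frequency: ω = 2π·606 = 3808 rad/s.
Step 2 — Transfer function: H(jω) = 1/(1 + jωRC).
Step 3 — Denominator: 1 + jωRC = 1 + j·3808·109·2.49e-09 = 1 + j0.001033.
Step 4 — H = 1 - j0.001033.
Step 5 — Magnitude: |H| = 1 (-0.0 dB); phase: φ = -0.1°.

|H| = 1 (-0.0 dB), φ = -0.1°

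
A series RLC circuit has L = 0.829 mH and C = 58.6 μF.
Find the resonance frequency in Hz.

Step 1 — Resonance condition Im(Z)=0 gives ω₀ = 1/√(LC).
Step 2 — ω₀ = 1/√(0.000829·5.86e-05) = 4537 rad/s.
Step 3 — f₀ = ω₀/(2π) = 722.1 Hz.

f₀ = 722.1 Hz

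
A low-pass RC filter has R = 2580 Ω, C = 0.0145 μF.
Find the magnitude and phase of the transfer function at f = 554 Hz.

Step 1 — Angular frequency: ω = 2π·554 = 3481 rad/s.
Step 2 — Transfer function: H(jω) = 1/(1 + jωRC).
Step 3 — Denominator: 1 + jωRC = 1 + j·3481·2580·1.45e-08 = 1 + j0.1302.
Step 4 — H = 0.9833 - j0.128.
Step 5 — Magnitude: |H| = 0.9916 (-0.1 dB); phase: φ = -7.4°.

|H| = 0.9916 (-0.1 dB), φ = -7.4°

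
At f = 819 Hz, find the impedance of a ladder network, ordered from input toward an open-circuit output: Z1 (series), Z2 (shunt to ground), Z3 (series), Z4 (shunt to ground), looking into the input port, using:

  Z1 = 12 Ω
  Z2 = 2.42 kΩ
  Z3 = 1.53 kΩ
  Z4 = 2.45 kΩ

Step 1 — Angular frequency: ω = 2π·f = 2π·819 = 5146 rad/s.
Step 2 — Component impedances:
  Z1: Z = R = 12 Ω
  Z2: Z = R = 2420 Ω
  Z3: Z = R = 1530 Ω
  Z4: Z = R = 2450 Ω
Step 3 — Ladder network (open output): work backward from the far end, alternating series and parallel combinations. Z_in = 1517 Ω = 1517∠0.0° Ω.

Z = 1517 Ω = 1517∠0.0° Ω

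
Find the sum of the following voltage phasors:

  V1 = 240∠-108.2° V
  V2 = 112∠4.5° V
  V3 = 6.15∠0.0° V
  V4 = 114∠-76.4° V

Step 1 — Convert each phasor to rectangular form:
  V1 = 240·(cos(-108.2°) + j·sin(-108.2°)) = -74.96 - j228 V
  V2 = 112·(cos(4.5°) + j·sin(4.5°)) = 111.7 + j8.787 V
  V3 = 6.15·(cos(0.0°) + j·sin(0.0°)) = 6.15 V
  V4 = 114·(cos(-76.4°) + j·sin(-76.4°)) = 26.81 - j110.8 V
Step 2 — Sum components: V_total = 69.65 - j330 V.
Step 3 — Convert to polar: |V_total| = 337.3 V, ∠V_total = -78.1°.

V_total = 337.3∠-78.1° V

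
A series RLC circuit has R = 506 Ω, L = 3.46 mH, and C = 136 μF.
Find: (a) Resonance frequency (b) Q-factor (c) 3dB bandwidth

Step 1 — Resonance condition Im(Z)=0 gives ω₀ = 1/√(LC).
Step 2 — ω₀ = 1/√(0.00346·0.000136) = 1458 rad/s.
Step 3 — f₀ = ω₀/(2π) = 232 Hz.
Step 4 — Series Q: Q = ω₀L/R = 1458·0.00346/506 = 0.009968.
Step 5 — 3dB bandwidth: Δω = ω₀/Q = 1.462e+05 rad/s; BW = Δω/(2π) = 2.328e+04 Hz.

(a) f₀ = 232 Hz  (b) Q = 0.009968  (c) BW = 2.328e+04 Hz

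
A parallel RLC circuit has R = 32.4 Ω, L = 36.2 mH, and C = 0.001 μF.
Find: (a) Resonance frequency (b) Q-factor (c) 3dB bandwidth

Step 1 — Resonance: ω₀ = 1/√(LC) = 1/√(0.0362·1e-09) = 1.662e+05 rad/s.
Step 2 — f₀ = ω₀/(2π) = 2.645e+04 Hz.
Step 3 — Parallel Q: Q = R/(ω₀L) = 32.4/(1.662e+05·0.0362) = 0.005385.
Step 4 — Bandwidth: Δω = ω₀/Q = 3.086e+07 rad/s; BW = Δω/(2π) = 4.912e+06 Hz.

(a) f₀ = 2.645e+04 Hz  (b) Q = 0.005385  (c) BW = 4.912e+06 Hz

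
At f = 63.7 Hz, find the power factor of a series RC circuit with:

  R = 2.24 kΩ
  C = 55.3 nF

Step 1 — Angular frequency: ω = 2π·f = 2π·63.7 = 400.2 rad/s.
Step 2 — Component impedances:
  R: Z = R = 2240 Ω
  C: Z = 1/(jωC) = -j/(ω·C) = 0 - j4.518e+04 Ω
Step 3 — Series combination: Z_total = R + C = 2240 - j4.518e+04 Ω = 4.524e+04∠-87.2° Ω.
Step 4 — Power factor: PF = cos(φ) = Re(Z)/|Z| = 2240/45236 = 0.04952.
Step 5 — Type: Im(Z) = -4.518e+04 ⇒ leading (phase φ = -87.2°).

PF = 0.04952 (leading, φ = -87.2°)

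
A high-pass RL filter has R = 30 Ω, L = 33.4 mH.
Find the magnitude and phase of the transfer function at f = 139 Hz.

Step 1 — Angular frequency: ω = 2π·139 = 873.4 rad/s.
Step 2 — Transfer function: H(jω) = jωL/(R + jωL).
Step 3 — Numerator jωL = j·29.17; denominator R + jωL = 30 + j29.17.
Step 4 — H = 0.486 + j0.4998.
Step 5 — Magnitude: |H| = 0.6971 (-3.1 dB); phase: φ = 45.8°.

|H| = 0.6971 (-3.1 dB), φ = 45.8°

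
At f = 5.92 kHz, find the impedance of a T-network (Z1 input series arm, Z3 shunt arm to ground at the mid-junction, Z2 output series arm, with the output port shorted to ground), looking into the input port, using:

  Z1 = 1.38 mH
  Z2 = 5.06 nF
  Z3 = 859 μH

Step 1 — Angular frequency: ω = 2π·f = 2π·5920 = 3.72e+04 rad/s.
Step 2 — Component impedances:
  Z1: Z = jωL = j·3.72e+04·0.00138 = 0 + j51.33 Ω
  Z2: Z = 1/(jωC) = -j/(ω·C) = 0 - j5313 Ω
  Z3: Z = jωL = j·3.72e+04·0.000859 = 0 + j31.95 Ω
Step 3 — With the output port shorted to ground, the output series arm Z2 runs from the junction to ground; the shunt arm Z3 also runs from the junction to ground. They appear in parallel: Z3 || Z2 = 0 + j32.15 Ω.
Step 4 — Series with input arm Z1: Z_in = Z1 + (Z3 || Z2) = 0 + j83.48 Ω = 83.48∠90.0° Ω.

Z = 0 + j83.48 Ω = 83.48∠90.0° Ω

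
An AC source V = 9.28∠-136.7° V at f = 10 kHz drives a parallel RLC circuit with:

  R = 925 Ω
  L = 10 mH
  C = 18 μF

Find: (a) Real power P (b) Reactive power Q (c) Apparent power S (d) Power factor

Step 1 — Angular frequency: ω = 2π·f = 2π·1e+04 = 6.283e+04 rad/s.
Step 2 — Component impedances:
  R: Z = R = 925 Ω
  L: Z = jωL = j·6.283e+04·0.01 = 0 + j628.3 Ω
  C: Z = 1/(jωC) = -j/(ω·C) = 0 - j0.8842 Ω
Step 3 — Parallel combination: 1/Z_total = 1/R + 1/L + 1/C; Z_total = 0.0008476 - j0.8854 Ω = 0.8854∠-89.9° Ω.
Step 4 — Source phasor: V = 9.28∠-136.7° V = -6.754 - j6.364 V.
Step 5 — Current: I = V / Z = 7.181 - j7.634 A = 10.48∠-46.8° A.
Step 6 — Complex power: S = V·I* = 0.0931 - j97.26 VA.
Step 7 — Real power: P = Re(S) = 0.0931 W.
Step 8 — Reactive power: Q = Im(S) = -97.26 VAR.
Step 9 — Apparent power: |S| = 97.26 VA.
Step 10 — Power factor: PF = P/|S| = 0.0009572 (leading).

(a) P = 0.0931 W  (b) Q = -97.26 VAR  (c) S = 97.26 VA  (d) PF = 0.0009572 (leading)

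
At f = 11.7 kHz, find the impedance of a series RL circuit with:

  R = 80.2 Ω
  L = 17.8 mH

Step 1 — Angular frequency: ω = 2π·f = 2π·1.17e+04 = 7.351e+04 rad/s.
Step 2 — Component impedances:
  R: Z = R = 80.2 Ω
  L: Z = jωL = j·7.351e+04·0.0178 = 0 + j1309 Ω
Step 3 — Series combination: Z_total = R + L = 80.2 + j1309 Ω = 1311∠86.5° Ω.

Z = 80.2 + j1309 Ω = 1311∠86.5° Ω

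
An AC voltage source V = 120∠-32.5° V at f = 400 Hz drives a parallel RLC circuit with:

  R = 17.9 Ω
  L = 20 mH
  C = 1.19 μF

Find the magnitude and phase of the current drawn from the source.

Step 1 — Angular frequency: ω = 2π·f = 2π·400 = 2513 rad/s.
Step 2 — Component impedances:
  R: Z = R = 17.9 Ω
  L: Z = jωL = j·2513·0.02 = 0 + j50.27 Ω
  C: Z = 1/(jωC) = -j/(ω·C) = 0 - j334.4 Ω
Step 3 — Parallel combination: 1/Z_total = 1/R + 1/L + 1/C; Z_total = 16.4 + j4.962 Ω = 17.13∠16.8° Ω.
Step 4 — Source phasor: V = 120∠-32.5° V = 101.2 - j64.48 V.
Step 5 — Ohm's law: I = V / Z_total = (101.2 - j64.48) / (16.4 + j4.962) = 4.564 - j5.313 A.
Step 6 — Convert to polar: |I| = 7.004 A, ∠I = -49.3°.

I = 7.004∠-49.3° A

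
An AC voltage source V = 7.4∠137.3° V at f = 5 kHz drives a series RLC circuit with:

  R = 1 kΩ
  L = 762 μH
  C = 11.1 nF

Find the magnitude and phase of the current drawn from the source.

Step 1 — Angular frequency: ω = 2π·f = 2π·5000 = 3.142e+04 rad/s.
Step 2 — Component impedances:
  R: Z = R = 1000 Ω
  L: Z = jωL = j·3.142e+04·0.000762 = 0 + j23.94 Ω
  C: Z = 1/(jωC) = -j/(ω·C) = 0 - j2868 Ω
Step 3 — Series combination: Z_total = R + L + C = 1000 - j2844 Ω = 3014∠-70.6° Ω.
Step 4 — Source phasor: V = 7.4∠137.3° V = -5.438 + j5.018 V.
Step 5 — Ohm's law: I = V / Z_total = (-5.438 + j5.018) / (1000 - j2844) = -0.002169 - j0.00115 A.
Step 6 — Convert to polar: |I| = 0.002455 A, ∠I = -152.1°.

I = 0.002455∠-152.1° A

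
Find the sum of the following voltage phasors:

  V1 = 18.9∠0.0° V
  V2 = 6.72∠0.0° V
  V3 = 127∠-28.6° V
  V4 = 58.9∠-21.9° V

Step 1 — Convert each phasor to rectangular form:
  V1 = 18.9·(cos(0.0°) + j·sin(0.0°)) = 18.9 V
  V2 = 6.72·(cos(0.0°) + j·sin(0.0°)) = 6.72 V
  V3 = 127·(cos(-28.6°) + j·sin(-28.6°)) = 111.5 - j60.79 V
  V4 = 58.9·(cos(-21.9°) + j·sin(-21.9°)) = 54.65 - j21.97 V
Step 2 — Sum components: V_total = 191.8 - j82.76 V.
Step 3 — Convert to polar: |V_total| = 208.9 V, ∠V_total = -23.3°.

V_total = 208.9∠-23.3° V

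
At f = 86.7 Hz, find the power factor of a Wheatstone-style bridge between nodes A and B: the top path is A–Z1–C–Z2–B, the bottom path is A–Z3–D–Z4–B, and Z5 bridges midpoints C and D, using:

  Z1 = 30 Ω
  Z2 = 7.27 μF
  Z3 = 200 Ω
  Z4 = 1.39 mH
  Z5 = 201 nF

Step 1 — Angular frequency: ω = 2π·f = 2π·86.7 = 544.8 rad/s.
Step 2 — Component impedances:
  Z1: Z = R = 30 Ω
  Z2: Z = 1/(jωC) = -j/(ω·C) = 0 - j252.5 Ω
  Z3: Z = R = 200 Ω
  Z4: Z = jωL = j·544.8·0.00139 = 0 + j0.7572 Ω
  Z5: Z = 1/(jωC) = -j/(ω·C) = 0 - j9133 Ω
Step 3 — Bridge requires nodal analysis (the Z5 bridge couples midpoints C and D, so the two paths cannot be reduced to a simple series/parallel combination). Setting node B to ground and injecting 1 A at node A, the 3-node admittance system at A, C, D solves to V_A = Z_AB = 119.2 - j86.63 Ω = 147.3∠-36.0° Ω.
Step 4 — Power factor: PF = cos(φ) = Re(Z)/|Z| = 119.17/147.33 = 0.8089.
Step 5 — Type: Im(Z) = -86.63 ⇒ leading (phase φ = -36.0°).

PF = 0.8089 (leading, φ = -36.0°)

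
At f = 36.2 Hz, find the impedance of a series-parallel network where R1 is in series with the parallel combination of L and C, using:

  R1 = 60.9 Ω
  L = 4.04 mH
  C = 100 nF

Step 1 — Angular frequency: ω = 2π·f = 2π·36.2 = 227.5 rad/s.
Step 2 — Component impedances:
  R1: Z = R = 60.9 Ω
  L: Z = jωL = j·227.5·0.00404 = 0 + j0.9189 Ω
  C: Z = 1/(jωC) = -j/(ω·C) = 0 - j4.397e+04 Ω
Step 3 — Parallel branch: L || C = 1/(1/L + 1/C) = 0 + j0.9189 Ω.
Step 4 — Series with R1: Z_total = R1 + (L || C) = 60.9 + j0.9189 Ω = 60.91∠0.9° Ω.

Z = 60.9 + j0.9189 Ω = 60.91∠0.9° Ω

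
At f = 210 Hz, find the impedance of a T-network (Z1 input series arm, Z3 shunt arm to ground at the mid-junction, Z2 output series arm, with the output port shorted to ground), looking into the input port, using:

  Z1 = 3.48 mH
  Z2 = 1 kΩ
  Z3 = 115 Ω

Step 1 — Angular frequency: ω = 2π·f = 2π·210 = 1319 rad/s.
Step 2 — Component impedances:
  Z1: Z = jωL = j·1319·0.00348 = 0 + j4.592 Ω
  Z2: Z = R = 1000 Ω
  Z3: Z = R = 115 Ω
Step 3 — With the output port shorted to ground, the output series arm Z2 runs from the junction to ground; the shunt arm Z3 also runs from the junction to ground. They appear in parallel: Z3 || Z2 = 103.1 Ω.
Step 4 — Series with input arm Z1: Z_in = Z1 + (Z3 || Z2) = 103.1 + j4.592 Ω = 103.2∠2.5° Ω.

Z = 103.1 + j4.592 Ω = 103.2∠2.5° Ω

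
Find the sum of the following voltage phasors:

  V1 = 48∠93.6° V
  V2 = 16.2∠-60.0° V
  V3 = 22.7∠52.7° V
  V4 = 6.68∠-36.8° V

Step 1 — Convert each phasor to rectangular form:
  V1 = 48·(cos(93.6°) + j·sin(93.6°)) = -3.014 + j47.91 V
  V2 = 16.2·(cos(-60.0°) + j·sin(-60.0°)) = 8.1 - j14.03 V
  V3 = 22.7·(cos(52.7°) + j·sin(52.7°)) = 13.76 + j18.06 V
  V4 = 6.68·(cos(-36.8°) + j·sin(-36.8°)) = 5.349 - j4.001 V
Step 2 — Sum components: V_total = 24.19 + j47.93 V.
Step 3 — Convert to polar: |V_total| = 53.69 V, ∠V_total = 63.2°.

V_total = 53.69∠63.2° V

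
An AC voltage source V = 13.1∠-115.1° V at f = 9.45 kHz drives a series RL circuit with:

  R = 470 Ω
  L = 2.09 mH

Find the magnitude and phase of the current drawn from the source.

Step 1 — Angular frequency: ω = 2π·f = 2π·9450 = 5.938e+04 rad/s.
Step 2 — Component impedances:
  R: Z = R = 470 Ω
  L: Z = jωL = j·5.938e+04·0.00209 = 0 + j124.1 Ω
Step 3 — Series combination: Z_total = R + L = 470 + j124.1 Ω = 486.1∠14.8° Ω.
Step 4 — Source phasor: V = 13.1∠-115.1° V = -5.557 - j11.86 V.
Step 5 — Ohm's law: I = V / Z_total = (-5.557 - j11.86) / (470 + j124.1) = -0.01728 - j0.02068 A.
Step 6 — Convert to polar: |I| = 0.02695 A, ∠I = -129.9°.

I = 0.02695∠-129.9° A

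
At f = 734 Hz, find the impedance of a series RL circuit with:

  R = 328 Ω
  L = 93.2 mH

Step 1 — Angular frequency: ω = 2π·f = 2π·734 = 4612 rad/s.
Step 2 — Component impedances:
  R: Z = R = 328 Ω
  L: Z = jωL = j·4612·0.0932 = 0 + j429.8 Ω
Step 3 — Series combination: Z_total = R + L = 328 + j429.8 Ω = 540.7∠52.7° Ω.

Z = 328 + j429.8 Ω = 540.7∠52.7° Ω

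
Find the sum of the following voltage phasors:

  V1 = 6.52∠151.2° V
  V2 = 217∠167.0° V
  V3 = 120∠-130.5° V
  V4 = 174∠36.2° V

Step 1 — Convert each phasor to rectangular form:
  V1 = 6.52·(cos(151.2°) + j·sin(151.2°)) = -5.714 + j3.141 V
  V2 = 217·(cos(167.0°) + j·sin(167.0°)) = -211.4 + j48.81 V
  V3 = 120·(cos(-130.5°) + j·sin(-130.5°)) = -77.93 - j91.25 V
  V4 = 174·(cos(36.2°) + j·sin(36.2°)) = 140.4 + j102.8 V
Step 2 — Sum components: V_total = -154.7 + j63.47 V.
Step 3 — Convert to polar: |V_total| = 167.2 V, ∠V_total = 157.7°.

V_total = 167.2∠157.7° V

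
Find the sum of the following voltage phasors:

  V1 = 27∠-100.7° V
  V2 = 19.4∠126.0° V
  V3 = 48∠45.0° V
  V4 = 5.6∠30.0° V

Step 1 — Convert each phasor to rectangular form:
  V1 = 27·(cos(-100.7°) + j·sin(-100.7°)) = -5.013 - j26.53 V
  V2 = 19.4·(cos(126.0°) + j·sin(126.0°)) = -11.4 + j15.69 V
  V3 = 48·(cos(45.0°) + j·sin(45.0°)) = 33.94 + j33.94 V
  V4 = 5.6·(cos(30.0°) + j·sin(30.0°)) = 4.85 + j2.8 V
Step 2 — Sum components: V_total = 22.37 + j25.91 V.
Step 3 — Convert to polar: |V_total| = 34.23 V, ∠V_total = 49.2°.

V_total = 34.23∠49.2° V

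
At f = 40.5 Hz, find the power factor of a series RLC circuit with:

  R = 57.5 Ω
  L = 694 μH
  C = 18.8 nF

Step 1 — Angular frequency: ω = 2π·f = 2π·40.5 = 254.5 rad/s.
Step 2 — Component impedances:
  R: Z = R = 57.5 Ω
  L: Z = jωL = j·254.5·0.000694 = 0 + j0.1766 Ω
  C: Z = 1/(jωC) = -j/(ω·C) = 0 - j2.09e+05 Ω
Step 3 — Series combination: Z_total = R + L + C = 57.5 - j2.09e+05 Ω = 2.09e+05∠-90.0° Ω.
Step 4 — Power factor: PF = cos(φ) = Re(Z)/|Z| = 57.5/2.09e+05 = 0.0002751.
Step 5 — Type: Im(Z) = -2.09e+05 ⇒ leading (phase φ = -90.0°).

PF = 0.0002751 (leading, φ = -90.0°)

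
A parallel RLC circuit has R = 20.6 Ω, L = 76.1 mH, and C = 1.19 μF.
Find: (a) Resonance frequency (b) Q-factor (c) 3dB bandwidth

Step 1 — Resonance: ω₀ = 1/√(LC) = 1/√(0.0761·1.19e-06) = 3323 rad/s.
Step 2 — f₀ = ω₀/(2π) = 528.9 Hz.
Step 3 — Parallel Q: Q = R/(ω₀L) = 20.6/(3323·0.0761) = 0.08146.
Step 4 — Bandwidth: Δω = ω₀/Q = 4.079e+04 rad/s; BW = Δω/(2π) = 6492 Hz.

(a) f₀ = 528.9 Hz  (b) Q = 0.08146  (c) BW = 6492 Hz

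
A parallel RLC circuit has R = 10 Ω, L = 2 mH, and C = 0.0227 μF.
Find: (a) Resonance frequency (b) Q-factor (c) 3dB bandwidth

Step 1 — Resonance: ω₀ = 1/√(LC) = 1/√(0.002·2.27e-08) = 1.484e+05 rad/s.
Step 2 — f₀ = ω₀/(2π) = 2.362e+04 Hz.
Step 3 — Parallel Q: Q = R/(ω₀L) = 10/(1.484e+05·0.002) = 0.03369.
Step 4 — Bandwidth: Δω = ω₀/Q = 4.405e+06 rad/s; BW = Δω/(2π) = 7.011e+05 Hz.

(a) f₀ = 2.362e+04 Hz  (b) Q = 0.03369  (c) BW = 7.011e+05 Hz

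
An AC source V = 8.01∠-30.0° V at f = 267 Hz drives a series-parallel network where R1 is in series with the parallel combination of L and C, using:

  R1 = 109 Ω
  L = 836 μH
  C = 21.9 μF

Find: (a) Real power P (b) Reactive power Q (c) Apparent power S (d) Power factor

Step 1 — Angular frequency: ω = 2π·f = 2π·267 = 1678 rad/s.
Step 2 — Component impedances:
  R1: Z = R = 109 Ω
  L: Z = jωL = j·1678·0.000836 = 0 + j1.402 Ω
  C: Z = 1/(jωC) = -j/(ω·C) = 0 - j27.22 Ω
Step 3 — Parallel branch: L || C = 1/(1/L + 1/C) = 0 + j1.479 Ω.
Step 4 — Series with R1: Z_total = R1 + (L || C) = 109 + j1.479 Ω = 109∠0.8° Ω.
Step 5 — Source phasor: V = 8.01∠-30.0° V = 6.937 - j4.005 V.
Step 6 — Current: I = V / Z = 0.06313 - j0.0376 A = 0.07348∠-30.8° A.
Step 7 — Complex power: S = V·I* = 0.5885 + j0.007984 VA.
Step 8 — Real power: P = Re(S) = 0.5885 W.
Step 9 — Reactive power: Q = Im(S) = 0.007984 VAR.
Step 10 — Apparent power: |S| = 0.5886 VA.
Step 11 — Power factor: PF = P/|S| = 0.9999 (lagging).

(a) P = 0.5885 W  (b) Q = 0.007984 VAR  (c) S = 0.5886 VA  (d) PF = 0.9999 (lagging)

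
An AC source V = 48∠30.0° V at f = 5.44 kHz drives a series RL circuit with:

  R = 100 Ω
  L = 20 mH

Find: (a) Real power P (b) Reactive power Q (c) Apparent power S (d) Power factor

Step 1 — Angular frequency: ω = 2π·f = 2π·5440 = 3.418e+04 rad/s.
Step 2 — Component impedances:
  R: Z = R = 100 Ω
  L: Z = jωL = j·3.418e+04·0.02 = 0 + j683.6 Ω
Step 3 — Series combination: Z_total = R + L = 100 + j683.6 Ω = 690.9∠81.7° Ω.
Step 4 — Source phasor: V = 48∠30.0° V = 41.57 + j24 V.
Step 5 — Current: I = V / Z = 0.04308 - j0.05451 A = 0.06948∠-51.7° A.
Step 6 — Complex power: S = V·I* = 0.4827 + j3.3 VA.
Step 7 — Real power: P = Re(S) = 0.4827 W.
Step 8 — Reactive power: Q = Im(S) = 3.3 VAR.
Step 9 — Apparent power: |S| = 3.335 VA.
Step 10 — Power factor: PF = P/|S| = 0.1447 (lagging).

(a) P = 0.4827 W  (b) Q = 3.3 VAR  (c) S = 3.335 VA  (d) PF = 0.1447 (lagging)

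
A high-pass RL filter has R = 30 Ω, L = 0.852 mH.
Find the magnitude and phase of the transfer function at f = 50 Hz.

Step 1 — Angular frequency: ω = 2π·50 = 314.2 rad/s.
Step 2 — Transfer function: H(jω) = jωL/(R + jωL).
Step 3 — Numerator jωL = j·0.2677; denominator R + jωL = 30 + j0.2677.
Step 4 — H = 7.96e-05 + j0.008921.
Step 5 — Magnitude: |H| = 0.008922 (-41.0 dB); phase: φ = 89.5°.

|H| = 0.008922 (-41.0 dB), φ = 89.5°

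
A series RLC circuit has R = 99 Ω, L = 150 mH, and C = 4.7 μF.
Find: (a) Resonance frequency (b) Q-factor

Step 1 — Resonance condition Im(Z)=0 gives ω₀ = 1/√(LC).
Step 2 — ω₀ = 1/√(0.15·4.7e-06) = 1191 rad/s.
Step 3 — f₀ = ω₀/(2π) = 189.6 Hz.
Step 4 — Series Q: Q = ω₀L/R = 1191·0.15/99 = 1.805.

(a) f₀ = 189.6 Hz  (b) Q = 1.805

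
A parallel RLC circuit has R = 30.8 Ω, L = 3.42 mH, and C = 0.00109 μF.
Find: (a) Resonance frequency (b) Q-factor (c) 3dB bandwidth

Step 1 — Resonance: ω₀ = 1/√(LC) = 1/√(0.00342·1.09e-09) = 5.179e+05 rad/s.
Step 2 — f₀ = ω₀/(2π) = 8.243e+04 Hz.
Step 3 — Parallel Q: Q = R/(ω₀L) = 30.8/(5.179e+05·0.00342) = 0.01739.
Step 4 — Bandwidth: Δω = ω₀/Q = 2.979e+07 rad/s; BW = Δω/(2π) = 4.741e+06 Hz.

(a) f₀ = 8.243e+04 Hz  (b) Q = 0.01739  (c) BW = 4.741e+06 Hz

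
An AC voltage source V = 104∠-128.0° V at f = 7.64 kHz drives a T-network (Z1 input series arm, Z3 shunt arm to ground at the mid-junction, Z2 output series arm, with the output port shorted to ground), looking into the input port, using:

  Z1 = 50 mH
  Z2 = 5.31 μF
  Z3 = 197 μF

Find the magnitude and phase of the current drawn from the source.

Step 1 — Angular frequency: ω = 2π·f = 2π·7640 = 4.8e+04 rad/s.
Step 2 — Component impedances:
  Z1: Z = jωL = j·4.8e+04·0.05 = 0 + j2400 Ω
  Z2: Z = 1/(jωC) = -j/(ω·C) = 0 - j3.923 Ω
  Z3: Z = 1/(jωC) = -j/(ω·C) = 0 - j0.1057 Ω
Step 3 — With the output port shorted to ground, the output series arm Z2 runs from the junction to ground; the shunt arm Z3 also runs from the junction to ground. They appear in parallel: Z3 || Z2 = 0 - j0.103 Ω.
Step 4 — Series with input arm Z1: Z_in = Z1 + (Z3 || Z2) = 0 + j2400 Ω = 2400∠90.0° Ω.
Step 5 — Source phasor: V = 104∠-128.0° V = -64.03 - j81.95 V.
Step 6 — Ohm's law: I = V / Z_total = (-64.03 - j81.95) / (0 + j2400) = -0.03415 + j0.02668 A.
Step 7 — Convert to polar: |I| = 0.04333 A, ∠I = 142.0°.

I = 0.04333∠142.0° A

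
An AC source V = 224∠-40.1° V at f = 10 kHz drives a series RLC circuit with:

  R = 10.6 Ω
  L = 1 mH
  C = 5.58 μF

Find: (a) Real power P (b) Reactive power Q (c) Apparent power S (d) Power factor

Step 1 — Angular frequency: ω = 2π·f = 2π·1e+04 = 6.283e+04 rad/s.
Step 2 — Component impedances:
  R: Z = R = 10.6 Ω
  L: Z = jωL = j·6.283e+04·0.001 = 0 + j62.83 Ω
  C: Z = 1/(jωC) = -j/(ω·C) = 0 - j2.852 Ω
Step 3 — Series combination: Z_total = R + L + C = 10.6 + j59.98 Ω = 60.91∠80.0° Ω.
Step 4 — Source phasor: V = 224∠-40.1° V = 171.3 - j144.3 V.
Step 5 — Current: I = V / Z = -1.843 - j3.182 A = 3.678∠-120.1° A.
Step 6 — Complex power: S = V·I* = 143.4 + j811.2 VA.
Step 7 — Real power: P = Re(S) = 143.4 W.
Step 8 — Reactive power: Q = Im(S) = 811.2 VAR.
Step 9 — Apparent power: |S| = 823.8 VA.
Step 10 — Power factor: PF = P/|S| = 0.174 (lagging).

(a) P = 143.4 W  (b) Q = 811.2 VAR  (c) S = 823.8 VA  (d) PF = 0.174 (lagging)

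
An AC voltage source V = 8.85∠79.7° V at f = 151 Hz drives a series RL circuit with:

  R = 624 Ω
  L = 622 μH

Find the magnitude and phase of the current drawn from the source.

Step 1 — Angular frequency: ω = 2π·f = 2π·151 = 948.8 rad/s.
Step 2 — Component impedances:
  R: Z = R = 624 Ω
  L: Z = jωL = j·948.8·0.000622 = 0 + j0.5901 Ω
Step 3 — Series combination: Z_total = R + L = 624 + j0.5901 Ω = 624∠0.1° Ω.
Step 4 — Source phasor: V = 8.85∠79.7° V = 1.582 + j8.707 V.
Step 5 — Ohm's law: I = V / Z_total = (1.582 + j8.707) / (624 + j0.5901) = 0.002549 + j0.01395 A.
Step 6 — Convert to polar: |I| = 0.01418 A, ∠I = 79.6°.

I = 0.01418∠79.6° A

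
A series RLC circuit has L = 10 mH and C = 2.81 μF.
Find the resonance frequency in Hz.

Step 1 — Resonance condition Im(Z)=0 gives ω₀ = 1/√(LC).
Step 2 — ω₀ = 1/√(0.01·2.81e-06) = 5965 rad/s.
Step 3 — f₀ = ω₀/(2π) = 949.4 Hz.

f₀ = 949.4 Hz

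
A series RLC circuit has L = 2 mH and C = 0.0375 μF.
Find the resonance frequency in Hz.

Step 1 — Resonance condition Im(Z)=0 gives ω₀ = 1/√(LC).
Step 2 — ω₀ = 1/√(0.002·3.75e-08) = 1.155e+05 rad/s.
Step 3 — f₀ = ω₀/(2π) = 1.838e+04 Hz.

f₀ = 1.838e+04 Hz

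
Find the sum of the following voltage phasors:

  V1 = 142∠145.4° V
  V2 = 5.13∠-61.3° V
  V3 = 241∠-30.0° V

Step 1 — Convert each phasor to rectangular form:
  V1 = 142·(cos(145.4°) + j·sin(145.4°)) = -116.9 + j80.63 V
  V2 = 5.13·(cos(-61.3°) + j·sin(-61.3°)) = 2.464 - j4.5 V
  V3 = 241·(cos(-30.0°) + j·sin(-30.0°)) = 208.7 - j120.5 V
Step 2 — Sum components: V_total = 94.29 - j44.37 V.
Step 3 — Convert to polar: |V_total| = 104.2 V, ∠V_total = -25.2°.

V_total = 104.2∠-25.2° V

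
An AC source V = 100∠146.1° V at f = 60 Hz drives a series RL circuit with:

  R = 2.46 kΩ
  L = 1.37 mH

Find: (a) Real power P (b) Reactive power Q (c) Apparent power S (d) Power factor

Step 1 — Angular frequency: ω = 2π·f = 2π·60 = 377 rad/s.
Step 2 — Component impedances:
  R: Z = R = 2460 Ω
  L: Z = jωL = j·377·0.00137 = 0 + j0.5165 Ω
Step 3 — Series combination: Z_total = R + L = 2460 + j0.5165 Ω = 2460∠0.0° Ω.
Step 4 — Source phasor: V = 100∠146.1° V = -83 + j55.77 V.
Step 5 — Current: I = V / Z = -0.03374 + j0.02268 A = 0.04065∠146.1° A.
Step 6 — Complex power: S = V·I* = 4.065 + j0.0008535 VA.
Step 7 — Real power: P = Re(S) = 4.065 W.
Step 8 — Reactive power: Q = Im(S) = 0.0008535 VAR.
Step 9 — Apparent power: |S| = 4.065 VA.
Step 10 — Power factor: PF = P/|S| = 1 (lagging).

(a) P = 4.065 W  (b) Q = 0.0008535 VAR  (c) S = 4.065 VA  (d) PF = 1 (lagging)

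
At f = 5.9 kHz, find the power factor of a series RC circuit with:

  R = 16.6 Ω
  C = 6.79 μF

Step 1 — Angular frequency: ω = 2π·f = 2π·5900 = 3.707e+04 rad/s.
Step 2 — Component impedances:
  R: Z = R = 16.6 Ω
  C: Z = 1/(jωC) = -j/(ω·C) = 0 - j3.973 Ω
Step 3 — Series combination: Z_total = R + C = 16.6 - j3.973 Ω = 17.07∠-13.5° Ω.
Step 4 — Power factor: PF = cos(φ) = Re(Z)/|Z| = 16.6/17.07 = 0.9725.
Step 5 — Type: Im(Z) = -3.973 ⇒ leading (phase φ = -13.5°).

PF = 0.9725 (leading, φ = -13.5°)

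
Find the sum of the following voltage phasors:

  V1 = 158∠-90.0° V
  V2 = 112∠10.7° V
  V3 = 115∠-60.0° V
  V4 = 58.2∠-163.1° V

Step 1 — Convert each phasor to rectangular form:
  V1 = 158·(cos(-90.0°) + j·sin(-90.0°)) = 0 - j158 V
  V2 = 112·(cos(10.7°) + j·sin(10.7°)) = 110.1 + j20.79 V
  V3 = 115·(cos(-60.0°) + j·sin(-60.0°)) = 57.5 - j99.59 V
  V4 = 58.2·(cos(-163.1°) + j·sin(-163.1°)) = -55.69 - j16.92 V
Step 2 — Sum components: V_total = 111.9 - j253.7 V.
Step 3 — Convert to polar: |V_total| = 277.3 V, ∠V_total = -66.2°.

V_total = 277.3∠-66.2° V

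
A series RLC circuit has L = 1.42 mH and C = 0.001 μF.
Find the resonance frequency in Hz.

Step 1 — Resonance condition Im(Z)=0 gives ω₀ = 1/√(LC).
Step 2 — ω₀ = 1/√(0.00142·1e-09) = 8.392e+05 rad/s.
Step 3 — f₀ = ω₀/(2π) = 1.336e+05 Hz.

f₀ = 1.336e+05 Hz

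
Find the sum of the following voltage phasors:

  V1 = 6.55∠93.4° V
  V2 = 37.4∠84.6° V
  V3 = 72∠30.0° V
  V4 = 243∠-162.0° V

Step 1 — Convert each phasor to rectangular form:
  V1 = 6.55·(cos(93.4°) + j·sin(93.4°)) = -0.3885 + j6.538 V
  V2 = 37.4·(cos(84.6°) + j·sin(84.6°)) = 3.52 + j37.23 V
  V3 = 72·(cos(30.0°) + j·sin(30.0°)) = 62.35 + j36 V
  V4 = 243·(cos(-162.0°) + j·sin(-162.0°)) = -231.1 - j75.09 V
Step 2 — Sum components: V_total = -165.6 + j4.681 V.
Step 3 — Convert to polar: |V_total| = 165.7 V, ∠V_total = 178.4°.

V_total = 165.7∠178.4° V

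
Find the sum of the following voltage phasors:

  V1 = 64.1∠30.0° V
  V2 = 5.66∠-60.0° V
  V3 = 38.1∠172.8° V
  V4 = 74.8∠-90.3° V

Step 1 — Convert each phasor to rectangular form:
  V1 = 64.1·(cos(30.0°) + j·sin(30.0°)) = 55.51 + j32.05 V
  V2 = 5.66·(cos(-60.0°) + j·sin(-60.0°)) = 2.83 - j4.902 V
  V3 = 38.1·(cos(172.8°) + j·sin(172.8°)) = -37.8 + j4.775 V
  V4 = 74.8·(cos(-90.3°) + j·sin(-90.3°)) = -0.3917 - j74.8 V
Step 2 — Sum components: V_total = 20.15 - j42.88 V.
Step 3 — Convert to polar: |V_total| = 47.37 V, ∠V_total = -64.8°.

V_total = 47.37∠-64.8° V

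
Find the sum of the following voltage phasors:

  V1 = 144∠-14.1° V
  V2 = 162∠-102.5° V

Step 1 — Convert each phasor to rectangular form:
  V1 = 144·(cos(-14.1°) + j·sin(-14.1°)) = 139.7 - j35.08 V
  V2 = 162·(cos(-102.5°) + j·sin(-102.5°)) = -35.06 - j158.2 V
Step 2 — Sum components: V_total = 104.6 - j193.2 V.
Step 3 — Convert to polar: |V_total| = 219.7 V, ∠V_total = -61.6°.

V_total = 219.7∠-61.6° V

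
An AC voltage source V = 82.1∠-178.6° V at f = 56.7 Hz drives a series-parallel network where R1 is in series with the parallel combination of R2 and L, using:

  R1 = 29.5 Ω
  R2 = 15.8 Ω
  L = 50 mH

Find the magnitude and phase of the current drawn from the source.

Step 1 — Angular frequency: ω = 2π·f = 2π·56.7 = 356.3 rad/s.
Step 2 — Component impedances:
  R1: Z = R = 29.5 Ω
  R2: Z = R = 15.8 Ω
  L: Z = jωL = j·356.3·0.05 = 0 + j17.81 Ω
Step 3 — Parallel branch: R2 || L = 1/(1/R2 + 1/L) = 8.843 + j7.844 Ω.
Step 4 — Series with R1: Z_total = R1 + (R2 || L) = 38.34 + j7.844 Ω = 39.14∠11.6° Ω.
Step 5 — Source phasor: V = 82.1∠-178.6° V = -82.08 - j2.006 V.
Step 6 — Ohm's law: I = V / Z_total = (-82.08 - j2.006) / (38.34 + j7.844) = -2.065 + j0.3701 A.
Step 7 — Convert to polar: |I| = 2.098 A, ∠I = 169.8°.

I = 2.098∠169.8° A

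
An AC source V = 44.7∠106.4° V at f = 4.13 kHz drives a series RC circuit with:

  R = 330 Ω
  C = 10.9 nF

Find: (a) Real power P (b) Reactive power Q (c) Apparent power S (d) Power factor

Step 1 — Angular frequency: ω = 2π·f = 2π·4130 = 2.595e+04 rad/s.
Step 2 — Component impedances:
  R: Z = R = 330 Ω
  C: Z = 1/(jωC) = -j/(ω·C) = 0 - j3535 Ω
Step 3 — Series combination: Z_total = R + C = 330 - j3535 Ω = 3551∠-84.7° Ω.
Step 4 — Source phasor: V = 44.7∠106.4° V = -12.62 + j42.88 V.
Step 5 — Current: I = V / Z = -0.01235 - j0.002417 A = 0.01259∠-168.9° A.
Step 6 — Complex power: S = V·I* = 0.0523 - j0.5603 VA.
Step 7 — Real power: P = Re(S) = 0.0523 W.
Step 8 — Reactive power: Q = Im(S) = -0.5603 VAR.
Step 9 — Apparent power: |S| = 0.5627 VA.
Step 10 — Power factor: PF = P/|S| = 0.09294 (leading).

(a) P = 0.0523 W  (b) Q = -0.5603 VAR  (c) S = 0.5627 VA  (d) PF = 0.09294 (leading)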